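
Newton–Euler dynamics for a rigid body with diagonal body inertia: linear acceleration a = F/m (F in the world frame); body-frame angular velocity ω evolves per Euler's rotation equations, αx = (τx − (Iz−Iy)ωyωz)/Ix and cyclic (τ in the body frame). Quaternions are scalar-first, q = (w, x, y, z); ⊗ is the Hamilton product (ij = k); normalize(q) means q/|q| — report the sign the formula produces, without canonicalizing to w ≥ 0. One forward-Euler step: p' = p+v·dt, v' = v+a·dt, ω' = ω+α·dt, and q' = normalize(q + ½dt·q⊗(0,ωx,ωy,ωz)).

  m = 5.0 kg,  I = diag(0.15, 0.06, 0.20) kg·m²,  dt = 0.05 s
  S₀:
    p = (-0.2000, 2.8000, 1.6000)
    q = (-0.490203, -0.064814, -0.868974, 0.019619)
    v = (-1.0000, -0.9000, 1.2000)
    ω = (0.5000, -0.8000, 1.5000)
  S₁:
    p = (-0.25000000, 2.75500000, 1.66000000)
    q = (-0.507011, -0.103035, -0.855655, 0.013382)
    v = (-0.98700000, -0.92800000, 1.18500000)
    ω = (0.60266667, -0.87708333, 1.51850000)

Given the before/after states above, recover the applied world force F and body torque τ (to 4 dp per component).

F = (1.3000, -2.8000, -1.5000)
τ = (0.1400, -0.1300, 0.1100)

Δv = v₁−v₀ = (0.01300000, -0.02800000, -0.01500000)
applied force F = (1.3000, -2.8000, -1.5000)
Δω = ω₁−ω₀ = (0.10266667, -0.07708333, 0.01850000)
ω₀×(Iω₀) = (-0.1680, -0.0375, 0.0360)
I·α + gyro = (0.1400, -0.1300, 0.1100)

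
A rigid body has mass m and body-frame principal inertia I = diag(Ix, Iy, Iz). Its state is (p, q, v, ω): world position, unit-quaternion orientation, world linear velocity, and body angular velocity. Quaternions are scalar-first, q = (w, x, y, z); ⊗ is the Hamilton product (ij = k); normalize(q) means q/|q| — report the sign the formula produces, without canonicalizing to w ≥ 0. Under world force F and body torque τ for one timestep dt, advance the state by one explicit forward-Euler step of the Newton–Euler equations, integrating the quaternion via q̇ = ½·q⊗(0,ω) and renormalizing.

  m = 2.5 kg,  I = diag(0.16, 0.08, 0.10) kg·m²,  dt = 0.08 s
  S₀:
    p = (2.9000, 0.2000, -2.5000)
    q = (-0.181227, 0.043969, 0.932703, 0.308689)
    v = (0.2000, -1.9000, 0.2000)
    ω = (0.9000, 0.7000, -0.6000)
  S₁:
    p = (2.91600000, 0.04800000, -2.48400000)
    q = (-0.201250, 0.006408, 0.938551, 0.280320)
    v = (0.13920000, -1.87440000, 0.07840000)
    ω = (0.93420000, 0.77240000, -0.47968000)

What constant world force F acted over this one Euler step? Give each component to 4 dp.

F = (-1.9000, 0.8000, -3.8000)

Δv = v₁−v₀ = (-0.06080000, 0.02560000, -0.12160000)
F = m·Δv/dt = (-1.9000, 0.8000, -3.8000)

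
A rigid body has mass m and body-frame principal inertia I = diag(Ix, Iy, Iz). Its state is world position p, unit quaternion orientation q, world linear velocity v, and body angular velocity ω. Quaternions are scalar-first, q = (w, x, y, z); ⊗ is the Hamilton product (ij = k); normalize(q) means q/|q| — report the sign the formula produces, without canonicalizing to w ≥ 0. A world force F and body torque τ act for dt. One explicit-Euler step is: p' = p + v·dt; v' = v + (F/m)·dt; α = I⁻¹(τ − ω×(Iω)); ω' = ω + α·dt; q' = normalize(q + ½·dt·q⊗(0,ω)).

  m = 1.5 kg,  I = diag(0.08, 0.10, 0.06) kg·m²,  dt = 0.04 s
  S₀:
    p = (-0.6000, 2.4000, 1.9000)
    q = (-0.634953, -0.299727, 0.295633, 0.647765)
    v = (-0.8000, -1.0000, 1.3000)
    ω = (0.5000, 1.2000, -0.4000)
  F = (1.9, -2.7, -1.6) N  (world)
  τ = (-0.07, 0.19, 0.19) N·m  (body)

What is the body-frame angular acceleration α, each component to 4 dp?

ω×(Iω) gyroscopic = (0.0192, -0.0040, 0.0120)
(τ − ω×Iω)/I = (-1.1150, 1.9400, 2.9667)

α = (-1.1150, 1.9400, 2.9667)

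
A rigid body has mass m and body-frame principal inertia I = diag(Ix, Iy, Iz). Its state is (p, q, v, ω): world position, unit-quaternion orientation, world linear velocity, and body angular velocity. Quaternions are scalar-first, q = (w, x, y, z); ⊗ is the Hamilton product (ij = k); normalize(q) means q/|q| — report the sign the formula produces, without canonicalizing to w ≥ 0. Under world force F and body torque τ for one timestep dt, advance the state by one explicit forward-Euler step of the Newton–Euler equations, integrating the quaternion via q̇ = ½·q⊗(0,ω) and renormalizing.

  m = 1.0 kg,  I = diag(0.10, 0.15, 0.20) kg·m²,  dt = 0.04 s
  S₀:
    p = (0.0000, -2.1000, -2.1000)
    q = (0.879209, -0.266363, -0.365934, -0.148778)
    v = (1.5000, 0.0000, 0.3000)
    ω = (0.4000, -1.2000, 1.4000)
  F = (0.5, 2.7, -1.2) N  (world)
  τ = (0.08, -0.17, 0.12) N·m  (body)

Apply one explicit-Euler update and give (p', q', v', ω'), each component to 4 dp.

ω×(Iω) gyroscopic = (-0.0840, -0.0560, -0.0240)
α = I⁻¹(τ − ω×Iω) = (1.6400, -0.7600, 0.7200)
new body rate ω' = (0.4656, -1.2304, 1.4288)
Hamilton product q⊗(0,ω) = (-0.1242864, -0.3391576, -0.7416538, 1.6969018)
updated quaternion q' = (0.8761, -0.2730, -0.3805, -0.1148)
linear accel F/m = (0.5000, 2.7000, -1.2000)
p' = p + v·dt = (0.0600, -2.1000, -2.0880)
v' = v + a·dt = (1.5200, 0.1080, 0.2520)

p' = (0.0600, -2.1000, -2.0880)
q' = (0.8761, -0.2730, -0.3805, -0.1148)
v' = (1.5200, 0.1080, 0.2520)
ω' = (0.4656, -1.2304, 1.4288)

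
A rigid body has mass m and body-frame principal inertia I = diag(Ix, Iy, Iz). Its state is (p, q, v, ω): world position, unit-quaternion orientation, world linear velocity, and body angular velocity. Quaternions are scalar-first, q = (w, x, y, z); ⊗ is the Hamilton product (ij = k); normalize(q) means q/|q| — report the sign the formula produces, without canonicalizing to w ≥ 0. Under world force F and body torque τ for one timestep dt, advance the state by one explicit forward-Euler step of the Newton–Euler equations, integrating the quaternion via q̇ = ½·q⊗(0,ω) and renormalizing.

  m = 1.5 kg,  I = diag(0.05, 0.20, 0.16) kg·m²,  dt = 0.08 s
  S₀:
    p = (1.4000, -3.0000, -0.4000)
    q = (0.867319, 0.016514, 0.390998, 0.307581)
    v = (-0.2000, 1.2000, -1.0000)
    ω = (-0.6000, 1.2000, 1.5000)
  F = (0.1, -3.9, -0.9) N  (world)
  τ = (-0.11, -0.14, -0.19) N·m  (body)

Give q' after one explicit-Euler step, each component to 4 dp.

q' = (0.8278, 0.0044, 0.4229, 0.3686)

Hamilton product q⊗(0,ω) = (-0.9206607, -0.3029916, 0.8314632, 1.5553941)
updated quaternion q' = (0.8278, 0.0044, 0.4229, 0.3686)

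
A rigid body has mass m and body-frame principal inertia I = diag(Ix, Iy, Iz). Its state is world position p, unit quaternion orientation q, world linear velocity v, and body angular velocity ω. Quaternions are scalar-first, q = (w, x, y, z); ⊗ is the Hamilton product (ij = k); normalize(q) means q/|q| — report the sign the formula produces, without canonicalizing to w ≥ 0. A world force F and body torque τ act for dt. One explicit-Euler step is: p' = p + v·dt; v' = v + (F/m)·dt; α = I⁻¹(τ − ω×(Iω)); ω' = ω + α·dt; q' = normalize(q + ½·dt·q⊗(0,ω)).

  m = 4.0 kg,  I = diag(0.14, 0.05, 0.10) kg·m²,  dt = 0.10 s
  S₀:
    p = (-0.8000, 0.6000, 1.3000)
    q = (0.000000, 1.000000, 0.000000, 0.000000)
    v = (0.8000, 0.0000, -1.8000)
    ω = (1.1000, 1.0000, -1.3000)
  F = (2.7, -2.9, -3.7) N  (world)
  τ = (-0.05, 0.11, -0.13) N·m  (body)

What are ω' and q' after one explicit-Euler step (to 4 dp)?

ω' = (1.1107, 1.3344, -1.3310)
q' = (-0.0547, 0.9952, 0.0647, 0.0498)

precession coupling ω×(Iω) = (-0.0650, -0.0572, -0.0990)
α = I⁻¹(τ − ω×Iω) = (0.1071, 3.3440, -0.3100)
ω + α·dt = (1.1107, 1.3344, -1.3310)
2q̇ = q⊗(0,ω) = (-1.1000000, 0.0000000, 1.3000000, 1.0000000)
updated quaternion q' = (-0.0547, 0.9952, 0.0647, 0.0498)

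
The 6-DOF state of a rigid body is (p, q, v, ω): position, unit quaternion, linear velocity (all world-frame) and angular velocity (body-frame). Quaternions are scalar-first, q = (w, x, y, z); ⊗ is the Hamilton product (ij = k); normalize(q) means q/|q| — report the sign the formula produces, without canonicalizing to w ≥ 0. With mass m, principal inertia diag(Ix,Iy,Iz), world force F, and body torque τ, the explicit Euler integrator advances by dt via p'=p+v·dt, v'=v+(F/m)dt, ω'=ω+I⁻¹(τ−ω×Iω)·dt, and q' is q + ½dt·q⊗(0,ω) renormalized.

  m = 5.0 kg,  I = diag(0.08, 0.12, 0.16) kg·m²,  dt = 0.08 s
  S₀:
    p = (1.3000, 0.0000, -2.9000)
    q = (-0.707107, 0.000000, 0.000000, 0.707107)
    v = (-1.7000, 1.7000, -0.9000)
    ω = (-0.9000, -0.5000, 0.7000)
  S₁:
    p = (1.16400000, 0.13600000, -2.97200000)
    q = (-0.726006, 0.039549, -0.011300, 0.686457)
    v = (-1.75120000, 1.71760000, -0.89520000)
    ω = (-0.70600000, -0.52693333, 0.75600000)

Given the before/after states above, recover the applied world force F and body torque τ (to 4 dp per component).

ω₁ − ω₀ = (0.19400000, -0.02693333, 0.05600000)
applied torque τ = (0.1800, 0.0100, 0.1300)
Δv = v₁−v₀ = (-0.05120000, 0.01760000, 0.00480000)
F = m·Δv/dt = (-3.2000, 1.1000, 0.3000)

F = (-3.2000, 1.1000, 0.3000)
τ = (0.1800, 0.0100, 0.1300)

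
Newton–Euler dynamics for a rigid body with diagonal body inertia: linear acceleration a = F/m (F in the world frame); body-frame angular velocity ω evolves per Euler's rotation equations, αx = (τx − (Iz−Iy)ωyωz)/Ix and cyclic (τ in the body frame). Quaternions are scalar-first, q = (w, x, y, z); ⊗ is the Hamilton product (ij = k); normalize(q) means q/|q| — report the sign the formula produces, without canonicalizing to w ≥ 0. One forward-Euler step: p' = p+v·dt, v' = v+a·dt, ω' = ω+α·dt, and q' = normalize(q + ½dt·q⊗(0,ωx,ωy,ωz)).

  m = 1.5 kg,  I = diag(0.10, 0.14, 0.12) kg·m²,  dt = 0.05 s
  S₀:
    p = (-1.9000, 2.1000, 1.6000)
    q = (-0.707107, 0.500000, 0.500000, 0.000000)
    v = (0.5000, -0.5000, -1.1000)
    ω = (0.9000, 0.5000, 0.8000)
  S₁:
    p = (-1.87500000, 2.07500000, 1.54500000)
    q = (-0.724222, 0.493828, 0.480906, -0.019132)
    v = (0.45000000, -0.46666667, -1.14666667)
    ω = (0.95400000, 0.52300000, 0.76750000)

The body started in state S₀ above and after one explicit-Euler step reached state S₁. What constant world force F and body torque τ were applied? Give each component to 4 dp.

velocity change Δv = (-0.05000000, 0.03333333, -0.04666667)
applied force F = (-1.5000, 1.0000, -1.4000)
Δω = ω₁−ω₀ = (0.05400000, 0.02300000, -0.03250000)
τ = I·(Δω/dt) + ω₀×(Iω₀) = (0.1000, 0.0500, -0.0600)

F = (-1.5000, 1.0000, -1.4000)
τ = (0.1000, 0.0500, -0.0600)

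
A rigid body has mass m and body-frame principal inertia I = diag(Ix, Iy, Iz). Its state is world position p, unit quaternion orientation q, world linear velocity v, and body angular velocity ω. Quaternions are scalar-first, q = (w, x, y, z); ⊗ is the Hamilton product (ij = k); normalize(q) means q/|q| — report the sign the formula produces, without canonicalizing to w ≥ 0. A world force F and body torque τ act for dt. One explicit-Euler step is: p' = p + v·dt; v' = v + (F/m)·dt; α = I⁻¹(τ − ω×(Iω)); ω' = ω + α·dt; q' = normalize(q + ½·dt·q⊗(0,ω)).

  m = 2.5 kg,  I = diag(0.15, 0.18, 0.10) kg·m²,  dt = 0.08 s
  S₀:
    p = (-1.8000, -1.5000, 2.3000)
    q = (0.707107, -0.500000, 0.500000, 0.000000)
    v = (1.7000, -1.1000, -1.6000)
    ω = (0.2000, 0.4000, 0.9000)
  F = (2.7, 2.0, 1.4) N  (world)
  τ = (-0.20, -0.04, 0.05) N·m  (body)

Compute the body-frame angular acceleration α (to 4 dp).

precession coupling ω×(Iω) = (-0.0288, 0.0090, 0.0024)
α = I⁻¹(τ − ω×Iω) = (-1.1413, -0.2722, 0.4760)

α = (-1.1413, -0.2722, 0.4760)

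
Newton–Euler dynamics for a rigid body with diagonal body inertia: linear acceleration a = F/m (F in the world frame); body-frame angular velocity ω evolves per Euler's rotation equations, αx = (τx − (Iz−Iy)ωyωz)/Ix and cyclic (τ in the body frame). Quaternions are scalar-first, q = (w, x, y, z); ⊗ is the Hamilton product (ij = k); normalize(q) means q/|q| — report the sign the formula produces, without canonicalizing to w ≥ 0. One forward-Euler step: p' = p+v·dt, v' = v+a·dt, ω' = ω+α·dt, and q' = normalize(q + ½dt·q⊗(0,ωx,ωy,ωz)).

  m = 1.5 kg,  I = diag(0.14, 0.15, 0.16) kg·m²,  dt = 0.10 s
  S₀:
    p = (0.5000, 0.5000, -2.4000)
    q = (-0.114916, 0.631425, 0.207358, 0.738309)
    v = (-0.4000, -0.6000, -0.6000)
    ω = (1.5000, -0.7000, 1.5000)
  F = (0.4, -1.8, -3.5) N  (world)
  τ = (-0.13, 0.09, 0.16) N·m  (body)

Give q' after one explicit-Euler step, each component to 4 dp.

q⊗(0,ω) = (-1.9094504, 0.6554793, 0.2407672, -0.9254085)
q + ½dt·q⊗(0,ω), renormalized = (-0.2091, 0.6601, 0.2180, 0.6878)

q' = (-0.2091, 0.6601, 0.2180, 0.6878)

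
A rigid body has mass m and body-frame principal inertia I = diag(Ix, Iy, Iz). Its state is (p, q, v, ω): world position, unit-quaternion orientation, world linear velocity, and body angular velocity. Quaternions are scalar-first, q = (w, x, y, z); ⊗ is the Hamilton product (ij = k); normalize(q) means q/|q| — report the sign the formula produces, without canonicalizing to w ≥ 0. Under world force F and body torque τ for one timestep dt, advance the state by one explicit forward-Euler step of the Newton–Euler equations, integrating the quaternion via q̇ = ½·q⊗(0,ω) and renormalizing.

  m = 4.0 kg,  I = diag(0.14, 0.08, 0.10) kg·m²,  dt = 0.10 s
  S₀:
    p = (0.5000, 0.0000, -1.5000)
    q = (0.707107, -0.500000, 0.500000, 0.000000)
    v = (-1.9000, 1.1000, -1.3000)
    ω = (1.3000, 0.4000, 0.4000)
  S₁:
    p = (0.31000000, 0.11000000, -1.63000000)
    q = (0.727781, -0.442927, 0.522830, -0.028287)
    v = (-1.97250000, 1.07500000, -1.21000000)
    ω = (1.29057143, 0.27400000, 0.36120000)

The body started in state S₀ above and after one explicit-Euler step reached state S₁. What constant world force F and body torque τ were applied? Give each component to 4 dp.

v₁ − v₀ = (-0.07250000, -0.02500000, 0.09000000)
F = m·Δv/dt = (-2.9000, -1.0000, 3.6000)
Δω = ω₁−ω₀ = (-0.00942857, -0.12600000, -0.03880000)
τ = I·(Δω/dt) + ω₀×(Iω₀) = (-0.0100, -0.0800, -0.0700)

F = (-2.9000, -1.0000, 3.6000)
τ = (-0.0100, -0.0800, -0.0700)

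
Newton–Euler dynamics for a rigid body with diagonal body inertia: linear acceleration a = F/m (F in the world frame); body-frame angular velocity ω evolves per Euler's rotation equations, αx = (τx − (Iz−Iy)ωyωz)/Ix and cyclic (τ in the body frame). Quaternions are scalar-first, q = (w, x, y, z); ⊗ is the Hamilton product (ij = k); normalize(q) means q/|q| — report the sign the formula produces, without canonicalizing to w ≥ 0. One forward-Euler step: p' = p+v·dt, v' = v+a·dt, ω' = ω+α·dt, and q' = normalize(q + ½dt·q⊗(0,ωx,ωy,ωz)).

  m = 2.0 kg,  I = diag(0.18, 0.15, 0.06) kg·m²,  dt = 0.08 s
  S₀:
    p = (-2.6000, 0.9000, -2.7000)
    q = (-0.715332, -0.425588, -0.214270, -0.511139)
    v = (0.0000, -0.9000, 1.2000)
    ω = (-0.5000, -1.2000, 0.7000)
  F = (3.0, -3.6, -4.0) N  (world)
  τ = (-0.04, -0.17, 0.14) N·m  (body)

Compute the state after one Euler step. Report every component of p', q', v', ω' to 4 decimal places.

angular accel α = (-0.6422, -0.8533, 2.6333)
ω + α·dt = (-0.5514, -1.2683, 0.9107)
Hamilton product q⊗(0,ω) = (-0.1121207, -0.4056898, 1.4118795, -0.0971618)
q' = normalize(q + ½dt·q⊗(0,ω)) = (-0.7186, -0.4410, -0.1575, -0.5141)
a = (1.5000, -1.8000, -2.0000)
p + v·dt = (-2.6000, 0.8280, -2.6040)
v' = v + a·dt = (0.1200, -1.0440, 1.0400)

p' = (-2.6000, 0.8280, -2.6040)
q' = (-0.7186, -0.4410, -0.1575, -0.5141)
v' = (0.1200, -1.0440, 1.0400)
ω' = (-0.5514, -1.2683, 0.9107)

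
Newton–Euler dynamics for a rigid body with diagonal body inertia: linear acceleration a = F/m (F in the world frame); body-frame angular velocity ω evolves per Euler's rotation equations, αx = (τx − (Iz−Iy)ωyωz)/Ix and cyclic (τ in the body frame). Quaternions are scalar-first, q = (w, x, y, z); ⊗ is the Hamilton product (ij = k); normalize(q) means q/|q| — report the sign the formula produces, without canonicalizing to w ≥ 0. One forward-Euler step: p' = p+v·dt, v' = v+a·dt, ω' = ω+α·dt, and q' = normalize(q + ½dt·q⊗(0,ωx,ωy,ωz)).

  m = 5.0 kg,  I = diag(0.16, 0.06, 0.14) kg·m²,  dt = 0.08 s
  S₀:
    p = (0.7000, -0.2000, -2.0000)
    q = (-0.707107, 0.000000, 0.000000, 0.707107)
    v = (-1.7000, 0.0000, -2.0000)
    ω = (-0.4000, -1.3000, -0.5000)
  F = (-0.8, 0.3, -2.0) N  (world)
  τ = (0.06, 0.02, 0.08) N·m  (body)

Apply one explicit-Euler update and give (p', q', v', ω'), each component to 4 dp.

precession coupling ω×(Iω) = (0.0520, 0.0040, -0.0520)
α = I⁻¹(τ − ω×Iω) = (0.0500, 0.2667, 0.9429)
ω + α·dt = (-0.3960, -1.2787, -0.4246)
2q̇ = q⊗(0,ω) = (0.3535535, 1.2020819, 0.6363963, 0.3535535)
q' = normalize(q + ½dt·q⊗(0,ω)) = (-0.6918, 0.0480, 0.0254, 0.7200)
p + v·dt = (0.5640, -0.2000, -2.1600)
new velocity v' = (-1.7128, 0.0048, -2.0320)

p' = (0.5640, -0.2000, -2.1600)
q' = (-0.6918, 0.0480, 0.0254, 0.7200)
v' = (-1.7128, 0.0048, -2.0320)
ω' = (-0.3960, -1.2787, -0.4246)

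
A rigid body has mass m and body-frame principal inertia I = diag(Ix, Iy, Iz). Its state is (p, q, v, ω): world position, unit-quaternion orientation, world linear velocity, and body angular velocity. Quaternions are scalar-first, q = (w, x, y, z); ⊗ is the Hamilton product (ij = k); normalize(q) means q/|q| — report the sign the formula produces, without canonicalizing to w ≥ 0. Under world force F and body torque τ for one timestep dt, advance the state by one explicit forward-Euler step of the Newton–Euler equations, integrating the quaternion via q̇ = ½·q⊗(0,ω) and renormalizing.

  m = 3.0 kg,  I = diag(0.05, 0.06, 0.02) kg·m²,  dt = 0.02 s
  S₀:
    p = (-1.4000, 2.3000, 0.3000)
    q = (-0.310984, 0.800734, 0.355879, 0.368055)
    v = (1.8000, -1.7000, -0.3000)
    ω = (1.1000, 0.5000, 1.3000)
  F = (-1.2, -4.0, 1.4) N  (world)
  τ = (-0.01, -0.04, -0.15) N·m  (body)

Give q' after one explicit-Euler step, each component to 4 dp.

q⊗(0,ω) = (-1.5372184, -0.0634672, -0.7915857, -0.3953791)
updated quaternion q' = (-0.3263, 0.8000, 0.3479, 0.3640)

q' = (-0.3263, 0.8000, 0.3479, 0.3640)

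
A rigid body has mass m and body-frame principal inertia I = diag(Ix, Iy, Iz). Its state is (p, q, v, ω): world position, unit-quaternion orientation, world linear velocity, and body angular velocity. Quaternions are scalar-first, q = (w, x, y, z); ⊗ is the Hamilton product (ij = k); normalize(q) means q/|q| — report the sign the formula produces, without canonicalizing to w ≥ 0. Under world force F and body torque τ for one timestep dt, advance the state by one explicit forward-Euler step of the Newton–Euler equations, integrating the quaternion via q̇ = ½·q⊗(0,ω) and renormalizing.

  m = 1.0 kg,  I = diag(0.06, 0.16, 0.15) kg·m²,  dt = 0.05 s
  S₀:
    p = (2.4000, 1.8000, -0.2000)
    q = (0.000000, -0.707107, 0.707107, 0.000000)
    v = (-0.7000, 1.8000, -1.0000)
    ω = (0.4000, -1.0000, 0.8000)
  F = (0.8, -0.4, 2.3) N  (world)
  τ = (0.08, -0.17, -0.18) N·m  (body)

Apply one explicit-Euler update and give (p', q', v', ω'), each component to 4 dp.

p' = (2.3650, 1.8900, -0.2500)
q' = (0.0247, -0.6926, 0.7208, 0.0106)
v' = (-0.6600, 1.7800, -0.8850)
ω' = (0.4600, -1.0441, 0.7533)

new position p' = (2.3650, 1.8900, -0.2500)
new velocity v' = (-0.6600, 1.7800, -0.8850)
gyro term ω×Iω = (0.0080, -0.0288, -0.0400)
α = I⁻¹(τ − ω×Iω) = (1.2000, -0.8825, -0.9333)
new body rate ω' = (0.4600, -1.0441, 0.7533)
q⊗(0,ω) = (0.9899498, 0.5656856, 0.5656856, 0.4242642)
updated quaternion q' = (0.0247, -0.6926, 0.7208, 0.0106)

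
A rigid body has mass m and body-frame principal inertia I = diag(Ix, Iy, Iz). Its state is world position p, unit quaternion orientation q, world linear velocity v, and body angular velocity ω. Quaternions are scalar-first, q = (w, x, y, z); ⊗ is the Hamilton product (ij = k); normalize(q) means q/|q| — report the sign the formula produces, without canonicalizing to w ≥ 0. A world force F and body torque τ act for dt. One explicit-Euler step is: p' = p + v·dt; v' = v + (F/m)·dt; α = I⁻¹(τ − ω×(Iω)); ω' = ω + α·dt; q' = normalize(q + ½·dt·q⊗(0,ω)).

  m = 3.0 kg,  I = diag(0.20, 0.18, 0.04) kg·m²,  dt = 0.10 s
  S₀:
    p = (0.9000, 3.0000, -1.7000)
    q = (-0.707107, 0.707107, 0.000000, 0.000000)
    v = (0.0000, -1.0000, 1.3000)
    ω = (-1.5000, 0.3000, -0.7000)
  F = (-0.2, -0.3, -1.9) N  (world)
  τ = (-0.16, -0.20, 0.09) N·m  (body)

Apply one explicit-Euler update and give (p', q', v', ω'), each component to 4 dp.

p' = p + v·dt = (0.9000, 2.9000, -1.5700)
v + (F/m)dt = (-0.0067, -1.0100, 1.2367)
gyro term ω×Iω = (0.0294, 0.1680, 0.0090)
(τ − ω×Iω)/I = (-0.9470, -2.0444, 2.0250)
new body rate ω' = (-1.5947, 0.0956, -0.4975)
Hamilton product q⊗(0,ω) = (1.0606605, 1.0606605, 0.2828428, 0.7071070)
updated quaternion q' = (-0.6518, 0.7575, 0.0141, 0.0352)

p' = (0.9000, 2.9000, -1.5700)
q' = (-0.6518, 0.7575, 0.0141, 0.0352)
v' = (-0.0067, -1.0100, 1.2367)
ω' = (-1.5947, 0.0956, -0.4975)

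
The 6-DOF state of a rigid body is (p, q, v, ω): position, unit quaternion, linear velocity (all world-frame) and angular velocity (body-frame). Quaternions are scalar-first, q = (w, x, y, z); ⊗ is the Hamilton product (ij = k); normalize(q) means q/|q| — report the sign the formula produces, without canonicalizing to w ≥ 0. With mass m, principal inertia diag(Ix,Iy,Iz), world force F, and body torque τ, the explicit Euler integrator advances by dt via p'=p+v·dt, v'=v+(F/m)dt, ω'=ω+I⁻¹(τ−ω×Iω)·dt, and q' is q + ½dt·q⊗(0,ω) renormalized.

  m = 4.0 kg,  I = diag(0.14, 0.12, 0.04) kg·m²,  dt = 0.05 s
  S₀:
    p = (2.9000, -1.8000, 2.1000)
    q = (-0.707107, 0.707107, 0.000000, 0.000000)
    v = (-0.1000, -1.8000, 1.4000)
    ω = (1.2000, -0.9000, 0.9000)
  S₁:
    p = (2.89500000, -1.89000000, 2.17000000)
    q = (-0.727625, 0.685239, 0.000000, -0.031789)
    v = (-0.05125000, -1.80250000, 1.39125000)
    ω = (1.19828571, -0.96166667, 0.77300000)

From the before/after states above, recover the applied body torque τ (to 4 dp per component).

Δω = ω₁−ω₀ = (-0.00171429, -0.06166667, -0.12700000)
ω₀×(Iω₀) = (0.0648, 0.1080, 0.0216)
applied torque τ = (0.0600, -0.0400, -0.0800)

τ = (0.0600, -0.0400, -0.0800)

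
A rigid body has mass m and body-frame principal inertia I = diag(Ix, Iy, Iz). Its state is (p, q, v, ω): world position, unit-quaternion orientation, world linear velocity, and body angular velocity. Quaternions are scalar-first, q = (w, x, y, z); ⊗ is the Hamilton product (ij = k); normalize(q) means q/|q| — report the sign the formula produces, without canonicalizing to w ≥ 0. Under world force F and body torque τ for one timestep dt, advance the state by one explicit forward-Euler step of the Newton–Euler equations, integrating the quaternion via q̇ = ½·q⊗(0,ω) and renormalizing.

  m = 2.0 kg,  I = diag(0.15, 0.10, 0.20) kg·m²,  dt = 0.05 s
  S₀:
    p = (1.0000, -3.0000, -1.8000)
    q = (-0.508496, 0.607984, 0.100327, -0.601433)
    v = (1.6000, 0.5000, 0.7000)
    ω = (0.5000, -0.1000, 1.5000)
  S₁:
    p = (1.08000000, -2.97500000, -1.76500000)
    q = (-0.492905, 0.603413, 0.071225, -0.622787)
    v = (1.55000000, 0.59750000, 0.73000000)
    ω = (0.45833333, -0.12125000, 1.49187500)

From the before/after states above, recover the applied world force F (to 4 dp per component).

F = (-2.0000, 3.9000, 1.2000)

v₁ − v₀ = (-0.05000000, 0.09750000, 0.03000000)
m·(v₁−v₀)/dt = (-2.0000, 3.9000, 1.2000)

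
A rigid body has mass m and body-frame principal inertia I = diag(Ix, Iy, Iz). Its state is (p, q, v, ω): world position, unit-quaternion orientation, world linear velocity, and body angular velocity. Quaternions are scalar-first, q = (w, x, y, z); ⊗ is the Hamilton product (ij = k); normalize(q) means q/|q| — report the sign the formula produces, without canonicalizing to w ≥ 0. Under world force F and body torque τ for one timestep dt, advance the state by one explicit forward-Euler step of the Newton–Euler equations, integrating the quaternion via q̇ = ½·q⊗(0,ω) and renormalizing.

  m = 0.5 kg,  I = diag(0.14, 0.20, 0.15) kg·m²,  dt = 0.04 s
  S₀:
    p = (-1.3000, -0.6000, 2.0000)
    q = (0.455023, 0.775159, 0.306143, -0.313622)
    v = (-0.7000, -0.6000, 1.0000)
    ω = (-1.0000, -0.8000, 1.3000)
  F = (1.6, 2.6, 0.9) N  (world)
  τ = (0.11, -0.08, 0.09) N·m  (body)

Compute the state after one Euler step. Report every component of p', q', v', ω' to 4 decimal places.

p' = (-1.3280, -0.6240, 2.0400)
q' = (0.4833, 0.7685, 0.2848, -0.3079)
v' = (-0.5720, -0.3920, 1.0720)
ω' = (-0.9834, -0.8186, 1.3112)

new position p' = (-1.3280, -0.6240, 2.0400)
v + (F/m)dt = (-0.5720, -0.3920, 1.0720)
gyro term ω×Iω = (0.0520, 0.0130, 0.0480)
(τ − ω×Iω)/I = (0.4143, -0.4650, 0.2800)
new body rate ω' = (-0.9834, -0.8186, 1.3112)
Hamilton product q⊗(0,ω) = (1.4277820, -0.3079347, -1.0581031, 0.2775457)
q + ½dt·q⊗(0,ω), renormalized = (0.4833, 0.7685, 0.2848, -0.3079)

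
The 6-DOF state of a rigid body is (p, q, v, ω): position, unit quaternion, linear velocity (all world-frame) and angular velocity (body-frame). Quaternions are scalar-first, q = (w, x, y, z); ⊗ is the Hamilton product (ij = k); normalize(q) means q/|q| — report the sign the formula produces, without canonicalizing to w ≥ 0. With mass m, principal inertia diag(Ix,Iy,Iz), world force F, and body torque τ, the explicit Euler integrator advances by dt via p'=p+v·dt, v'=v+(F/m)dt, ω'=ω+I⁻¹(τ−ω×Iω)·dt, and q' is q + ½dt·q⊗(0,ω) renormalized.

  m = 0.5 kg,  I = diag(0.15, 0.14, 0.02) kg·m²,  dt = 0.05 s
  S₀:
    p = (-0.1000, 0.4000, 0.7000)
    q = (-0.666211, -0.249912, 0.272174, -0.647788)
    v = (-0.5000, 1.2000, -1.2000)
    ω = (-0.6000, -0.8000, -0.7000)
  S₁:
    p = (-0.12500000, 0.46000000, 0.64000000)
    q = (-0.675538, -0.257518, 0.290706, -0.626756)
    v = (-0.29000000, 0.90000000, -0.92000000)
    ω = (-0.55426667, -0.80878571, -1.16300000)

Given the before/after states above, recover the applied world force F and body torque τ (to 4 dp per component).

velocity change Δv = (0.21000000, -0.30000000, 0.28000000)
F = m·Δv/dt = (2.1000, -3.0000, 2.8000)
ω₁ − ω₀ = (0.04573333, -0.00878571, -0.46300000)
gyro term ω₀×Iω₀ = (-0.0672, 0.0546, -0.0048)
I·α + gyro = (0.0700, 0.0300, -0.1900)

F = (2.1000, -3.0000, 2.8000)
τ = (0.0700, 0.0300, -0.1900)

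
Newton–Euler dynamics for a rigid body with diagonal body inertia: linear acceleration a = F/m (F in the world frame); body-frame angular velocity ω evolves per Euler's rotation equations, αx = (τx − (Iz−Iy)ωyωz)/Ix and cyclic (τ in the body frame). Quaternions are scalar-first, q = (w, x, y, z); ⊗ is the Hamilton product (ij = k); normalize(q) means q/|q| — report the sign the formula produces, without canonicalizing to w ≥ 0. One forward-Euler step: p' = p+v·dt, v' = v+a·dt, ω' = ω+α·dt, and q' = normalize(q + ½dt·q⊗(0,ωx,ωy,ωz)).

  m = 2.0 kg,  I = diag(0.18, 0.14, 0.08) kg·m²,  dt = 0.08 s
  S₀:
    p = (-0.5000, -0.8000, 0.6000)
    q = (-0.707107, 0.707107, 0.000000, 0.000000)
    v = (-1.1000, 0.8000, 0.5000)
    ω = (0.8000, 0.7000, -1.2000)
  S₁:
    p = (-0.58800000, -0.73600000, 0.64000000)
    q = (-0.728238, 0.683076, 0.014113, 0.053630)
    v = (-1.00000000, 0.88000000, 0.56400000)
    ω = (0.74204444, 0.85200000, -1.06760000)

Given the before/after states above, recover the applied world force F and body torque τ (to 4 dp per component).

F = (2.5000, 2.0000, 1.6000)
τ = (-0.0800, 0.1700, 0.1100)

ω₁ − ω₀ = (-0.05795556, 0.15200000, 0.13240000)
gyro term ω₀×Iω₀ = (0.0504, -0.0960, -0.0224)
I·α + gyro = (-0.0800, 0.1700, 0.1100)
Δv = v₁−v₀ = (0.10000000, 0.08000000, 0.06400000)
F = m·Δv/dt = (2.5000, 2.0000, 1.6000)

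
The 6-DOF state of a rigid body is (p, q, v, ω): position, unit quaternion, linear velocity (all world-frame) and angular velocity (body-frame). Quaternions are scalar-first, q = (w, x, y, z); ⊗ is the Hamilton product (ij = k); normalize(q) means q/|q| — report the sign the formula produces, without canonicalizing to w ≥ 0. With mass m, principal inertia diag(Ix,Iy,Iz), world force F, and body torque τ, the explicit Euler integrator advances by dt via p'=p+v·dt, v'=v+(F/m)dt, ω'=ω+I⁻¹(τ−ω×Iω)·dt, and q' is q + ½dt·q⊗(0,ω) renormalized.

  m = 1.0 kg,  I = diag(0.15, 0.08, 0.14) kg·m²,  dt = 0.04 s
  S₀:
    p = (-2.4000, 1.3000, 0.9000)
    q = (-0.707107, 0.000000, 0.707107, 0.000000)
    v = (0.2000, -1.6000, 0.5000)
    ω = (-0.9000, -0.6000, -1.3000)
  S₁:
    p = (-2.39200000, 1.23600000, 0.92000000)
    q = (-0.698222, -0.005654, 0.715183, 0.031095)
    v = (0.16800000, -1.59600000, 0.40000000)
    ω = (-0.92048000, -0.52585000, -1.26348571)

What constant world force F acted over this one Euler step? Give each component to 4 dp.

F = (-0.8000, 0.1000, -2.5000)

v₁ − v₀ = (-0.03200000, 0.00400000, -0.10000000)
m·(v₁−v₀)/dt = (-0.8000, 0.1000, -2.5000)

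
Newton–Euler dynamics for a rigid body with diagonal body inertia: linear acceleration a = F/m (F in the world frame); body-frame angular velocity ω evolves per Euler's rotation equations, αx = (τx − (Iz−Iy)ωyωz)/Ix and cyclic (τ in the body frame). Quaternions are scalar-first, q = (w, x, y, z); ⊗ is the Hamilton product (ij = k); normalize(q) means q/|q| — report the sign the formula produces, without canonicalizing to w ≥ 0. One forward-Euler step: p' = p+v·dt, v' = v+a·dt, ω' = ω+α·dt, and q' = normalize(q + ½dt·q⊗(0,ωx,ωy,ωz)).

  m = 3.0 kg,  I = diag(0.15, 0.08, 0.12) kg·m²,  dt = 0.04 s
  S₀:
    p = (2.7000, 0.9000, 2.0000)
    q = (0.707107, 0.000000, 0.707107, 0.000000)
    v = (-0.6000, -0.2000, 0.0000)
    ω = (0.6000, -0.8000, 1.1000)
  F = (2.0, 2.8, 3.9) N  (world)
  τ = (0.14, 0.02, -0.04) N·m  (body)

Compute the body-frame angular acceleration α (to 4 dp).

precession coupling ω×(Iω) = (-0.0352, 0.0198, 0.0336)
angular accel α = (1.1680, 0.0025, -0.6133)

α = (1.1680, 0.0025, -0.6133)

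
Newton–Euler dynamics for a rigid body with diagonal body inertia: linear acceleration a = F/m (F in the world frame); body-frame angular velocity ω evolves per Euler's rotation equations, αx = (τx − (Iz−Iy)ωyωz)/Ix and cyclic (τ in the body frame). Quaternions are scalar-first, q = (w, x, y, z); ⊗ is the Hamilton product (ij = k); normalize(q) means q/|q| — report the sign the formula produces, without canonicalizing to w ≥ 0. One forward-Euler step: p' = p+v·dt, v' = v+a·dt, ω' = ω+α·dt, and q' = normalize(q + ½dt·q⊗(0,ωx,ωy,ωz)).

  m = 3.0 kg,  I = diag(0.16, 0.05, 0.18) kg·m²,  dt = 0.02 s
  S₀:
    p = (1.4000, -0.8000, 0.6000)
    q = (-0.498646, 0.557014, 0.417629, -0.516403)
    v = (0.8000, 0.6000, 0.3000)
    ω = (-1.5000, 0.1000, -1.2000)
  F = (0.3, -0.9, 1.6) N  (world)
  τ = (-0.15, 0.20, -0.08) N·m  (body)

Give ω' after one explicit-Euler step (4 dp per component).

ω' = (-1.5168, 0.1944, -1.2107)

α = I⁻¹(τ − ω×Iω) = (-0.8400, 4.7200, -0.5361)
ω' = ω + α·dt = (-1.5168, 0.1944, -1.2107)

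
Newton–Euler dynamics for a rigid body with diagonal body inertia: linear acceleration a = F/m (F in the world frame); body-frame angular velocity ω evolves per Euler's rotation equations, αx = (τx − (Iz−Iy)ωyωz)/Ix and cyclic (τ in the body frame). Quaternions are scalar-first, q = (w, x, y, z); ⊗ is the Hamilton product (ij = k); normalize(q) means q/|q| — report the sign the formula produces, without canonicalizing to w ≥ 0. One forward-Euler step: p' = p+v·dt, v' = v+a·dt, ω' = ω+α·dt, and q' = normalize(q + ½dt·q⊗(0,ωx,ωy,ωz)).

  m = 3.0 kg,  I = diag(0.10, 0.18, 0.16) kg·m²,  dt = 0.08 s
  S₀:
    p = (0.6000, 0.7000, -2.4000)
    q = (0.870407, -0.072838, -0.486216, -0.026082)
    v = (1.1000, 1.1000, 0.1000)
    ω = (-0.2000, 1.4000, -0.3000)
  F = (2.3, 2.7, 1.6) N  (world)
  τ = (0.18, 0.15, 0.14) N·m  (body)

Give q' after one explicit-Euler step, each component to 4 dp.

2q̇ = q⊗(0,ω) = (0.6583102, 0.0082982, 1.2019348, -0.4603385)
q' = normalize(q + ½dt·q⊗(0,ω)) = (0.8952, -0.0724, -0.4374, -0.0444)

q' = (0.8952, -0.0724, -0.4374, -0.0444)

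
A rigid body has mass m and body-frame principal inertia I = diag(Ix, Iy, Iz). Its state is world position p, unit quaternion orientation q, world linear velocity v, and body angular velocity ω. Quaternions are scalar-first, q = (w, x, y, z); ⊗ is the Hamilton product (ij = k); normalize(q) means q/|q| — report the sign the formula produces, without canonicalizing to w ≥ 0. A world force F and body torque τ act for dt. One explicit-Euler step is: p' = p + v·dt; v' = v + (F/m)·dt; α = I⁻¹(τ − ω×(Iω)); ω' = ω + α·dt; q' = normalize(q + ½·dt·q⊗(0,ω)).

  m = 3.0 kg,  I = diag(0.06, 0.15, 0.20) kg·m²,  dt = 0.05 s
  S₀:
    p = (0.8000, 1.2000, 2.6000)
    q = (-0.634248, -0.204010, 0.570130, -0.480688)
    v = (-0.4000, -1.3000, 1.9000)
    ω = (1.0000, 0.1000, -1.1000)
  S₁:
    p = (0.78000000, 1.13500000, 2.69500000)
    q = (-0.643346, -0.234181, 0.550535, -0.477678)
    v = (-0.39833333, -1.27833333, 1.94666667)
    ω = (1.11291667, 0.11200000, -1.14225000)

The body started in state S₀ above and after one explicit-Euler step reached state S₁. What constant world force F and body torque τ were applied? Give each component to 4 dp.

F = (0.1000, 1.3000, 2.8000)
τ = (0.1300, 0.1900, -0.1600)

velocity change Δv = (0.00166667, 0.02166667, 0.04666667)
applied force F = (0.1000, 1.3000, 2.8000)
rate change Δω = (0.11291667, 0.01200000, -0.04225000)
gyro term ω₀×Iω₀ = (-0.0055, 0.1540, 0.0090)
τ = I·(Δω/dt) + ω₀×(Iω₀) = (0.1300, 0.1900, -0.1600)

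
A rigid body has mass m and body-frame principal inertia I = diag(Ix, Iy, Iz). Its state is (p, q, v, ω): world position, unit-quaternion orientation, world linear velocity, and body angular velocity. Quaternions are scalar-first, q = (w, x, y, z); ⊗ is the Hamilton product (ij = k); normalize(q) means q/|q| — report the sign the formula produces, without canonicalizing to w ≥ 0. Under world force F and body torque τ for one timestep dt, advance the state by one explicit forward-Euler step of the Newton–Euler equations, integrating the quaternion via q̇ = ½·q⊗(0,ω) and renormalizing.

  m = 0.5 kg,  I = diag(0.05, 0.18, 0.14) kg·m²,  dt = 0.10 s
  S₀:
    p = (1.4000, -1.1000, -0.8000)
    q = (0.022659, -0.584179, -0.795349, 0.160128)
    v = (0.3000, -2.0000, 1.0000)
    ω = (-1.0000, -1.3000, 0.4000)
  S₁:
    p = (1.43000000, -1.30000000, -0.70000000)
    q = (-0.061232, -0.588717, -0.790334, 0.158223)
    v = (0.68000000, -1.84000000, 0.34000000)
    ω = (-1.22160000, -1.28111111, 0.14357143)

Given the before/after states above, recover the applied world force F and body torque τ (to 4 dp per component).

ω₁ − ω₀ = (-0.22160000, 0.01888889, -0.25642857)
gyro term ω₀×Iω₀ = (0.0208, 0.0360, 0.1690)
τ = I·(Δω/dt) + ω₀×(Iω₀) = (-0.0900, 0.0700, -0.1900)
v₁ − v₀ = (0.38000000, 0.16000000, -0.66000000)
m·(v₁−v₀)/dt = (1.9000, 0.8000, -3.3000)

F = (1.9000, 0.8000, -3.3000)
τ = (-0.0900, 0.0700, -0.1900)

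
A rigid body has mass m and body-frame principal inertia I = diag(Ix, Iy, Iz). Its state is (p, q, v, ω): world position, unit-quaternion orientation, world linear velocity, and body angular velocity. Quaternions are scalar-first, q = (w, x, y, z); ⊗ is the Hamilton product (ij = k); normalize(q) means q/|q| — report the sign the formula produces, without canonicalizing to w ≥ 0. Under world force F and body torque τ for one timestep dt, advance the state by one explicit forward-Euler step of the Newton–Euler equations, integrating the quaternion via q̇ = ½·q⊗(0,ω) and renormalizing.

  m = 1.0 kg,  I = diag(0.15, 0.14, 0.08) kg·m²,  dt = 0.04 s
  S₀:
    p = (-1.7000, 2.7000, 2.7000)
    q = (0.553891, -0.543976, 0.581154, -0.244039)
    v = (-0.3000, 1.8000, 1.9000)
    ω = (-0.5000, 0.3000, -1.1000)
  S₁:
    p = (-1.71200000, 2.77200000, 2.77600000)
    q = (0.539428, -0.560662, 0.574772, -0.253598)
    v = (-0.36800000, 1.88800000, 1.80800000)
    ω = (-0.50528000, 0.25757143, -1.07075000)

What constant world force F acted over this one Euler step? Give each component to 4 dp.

v₁ − v₀ = (-0.06800000, 0.08800000, -0.09200000)
m·(v₁−v₀)/dt = (-1.7000, 2.2000, -2.3000)

F = (-1.7000, 2.2000, -2.3000)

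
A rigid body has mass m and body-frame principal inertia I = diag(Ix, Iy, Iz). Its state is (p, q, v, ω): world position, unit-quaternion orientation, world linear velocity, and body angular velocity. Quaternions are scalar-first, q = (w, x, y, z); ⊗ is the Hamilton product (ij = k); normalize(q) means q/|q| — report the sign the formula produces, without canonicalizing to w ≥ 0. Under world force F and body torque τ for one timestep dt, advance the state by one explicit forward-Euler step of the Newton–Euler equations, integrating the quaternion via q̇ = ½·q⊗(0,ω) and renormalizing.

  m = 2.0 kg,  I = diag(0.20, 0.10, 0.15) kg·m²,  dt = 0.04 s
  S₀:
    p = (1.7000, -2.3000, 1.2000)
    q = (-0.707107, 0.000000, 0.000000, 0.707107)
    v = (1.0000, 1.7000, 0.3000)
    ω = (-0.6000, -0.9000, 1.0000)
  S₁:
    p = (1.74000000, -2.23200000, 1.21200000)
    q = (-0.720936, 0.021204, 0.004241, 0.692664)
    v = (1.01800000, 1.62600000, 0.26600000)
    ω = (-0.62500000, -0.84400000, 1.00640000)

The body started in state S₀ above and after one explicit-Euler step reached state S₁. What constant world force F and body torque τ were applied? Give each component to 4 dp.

F = (0.9000, -3.7000, -1.7000)
τ = (-0.1700, 0.1100, -0.0300)

Δω = ω₁−ω₀ = (-0.02500000, 0.05600000, 0.00640000)
I·α + gyro = (-0.1700, 0.1100, -0.0300)
velocity change Δv = (0.01800000, -0.07400000, -0.03400000)
F = m·Δv/dt = (0.9000, -3.7000, -1.7000)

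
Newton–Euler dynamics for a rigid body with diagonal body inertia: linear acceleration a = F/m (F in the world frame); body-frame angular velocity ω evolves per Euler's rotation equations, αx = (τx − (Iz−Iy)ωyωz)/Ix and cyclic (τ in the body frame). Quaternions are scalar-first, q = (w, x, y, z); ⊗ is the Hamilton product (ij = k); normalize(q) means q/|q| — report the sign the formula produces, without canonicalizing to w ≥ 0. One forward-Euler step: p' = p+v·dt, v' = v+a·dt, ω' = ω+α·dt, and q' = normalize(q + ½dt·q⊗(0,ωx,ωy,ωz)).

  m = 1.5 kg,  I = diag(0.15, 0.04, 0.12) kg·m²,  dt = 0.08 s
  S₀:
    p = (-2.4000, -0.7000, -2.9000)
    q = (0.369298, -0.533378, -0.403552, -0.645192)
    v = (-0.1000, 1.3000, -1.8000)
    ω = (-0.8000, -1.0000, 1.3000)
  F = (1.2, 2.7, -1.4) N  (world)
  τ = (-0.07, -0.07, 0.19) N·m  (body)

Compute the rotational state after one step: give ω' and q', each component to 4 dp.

ω' = (-0.7819, -1.0776, 1.4853)
q' = (0.3687, -0.5904, -0.3690, -0.6159)

(τ − ω×Iω)/I = (0.2267, -0.9700, 2.3167)
new body rate ω' = (-0.7819, -1.0776, 1.4853)
2q̇ = q⊗(0,ω) = (0.0084952, -1.4652480, 0.8402470, 0.6906238)
updated quaternion q' = (0.3687, -0.5904, -0.3690, -0.6159)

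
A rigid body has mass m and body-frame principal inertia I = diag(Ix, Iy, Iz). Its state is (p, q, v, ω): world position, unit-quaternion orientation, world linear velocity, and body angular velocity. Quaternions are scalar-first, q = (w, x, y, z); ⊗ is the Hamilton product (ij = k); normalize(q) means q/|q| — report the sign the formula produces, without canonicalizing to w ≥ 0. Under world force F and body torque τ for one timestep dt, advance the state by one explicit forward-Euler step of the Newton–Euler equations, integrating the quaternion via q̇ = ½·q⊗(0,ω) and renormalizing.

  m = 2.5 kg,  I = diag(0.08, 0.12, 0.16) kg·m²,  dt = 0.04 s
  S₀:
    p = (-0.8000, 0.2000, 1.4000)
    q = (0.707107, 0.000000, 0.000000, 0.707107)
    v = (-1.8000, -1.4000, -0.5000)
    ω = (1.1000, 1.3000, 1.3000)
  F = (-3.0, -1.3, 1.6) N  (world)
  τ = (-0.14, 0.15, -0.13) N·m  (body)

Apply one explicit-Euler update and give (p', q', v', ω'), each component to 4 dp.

p' = (-0.8720, 0.1440, 1.3800)
q' = (0.6881, -0.0028, 0.0339, 0.7248)
v' = (-1.8480, -1.4208, -0.4744)
ω' = (0.9962, 1.3881, 1.2532)

linear accel F/m = (-1.2000, -0.5200, 0.6400)
p + v·dt = (-0.8720, 0.1440, 1.3800)
new velocity v' = (-1.8480, -1.4208, -0.4744)
ω×(Iω) gyroscopic = (0.0676, -0.1144, 0.0572)
angular accel α = (-2.5950, 2.2033, -1.1700)
ω' = ω + α·dt = (0.9962, 1.3881, 1.2532)
Hamilton product q⊗(0,ω) = (-0.9192391, -0.1414214, 1.6970568, 0.9192391)
q + ½dt·q⊗(0,ω), renormalized = (0.6881, -0.0028, 0.0339, 0.7248)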